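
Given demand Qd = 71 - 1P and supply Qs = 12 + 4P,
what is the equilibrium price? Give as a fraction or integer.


At equilibrium, Qd = Qs.
71 - 1P = 12 + 4P
71 - 12 = 1P + 4P
59 = 5P
P* = 59/5 = 59/5

59/5


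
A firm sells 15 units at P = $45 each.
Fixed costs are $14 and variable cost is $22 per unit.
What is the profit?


Total Revenue = P * Q = 45 * 15 = $675
Total Cost = FC + VC*Q = 14 + 22*15 = $344
Profit = TR - TC = 675 - 344 = $331

$331


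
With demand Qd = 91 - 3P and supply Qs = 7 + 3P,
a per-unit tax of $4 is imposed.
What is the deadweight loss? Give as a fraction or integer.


Pre-tax equilibrium quantity: Q* = 49
Post-tax equilibrium quantity: Q_tax = 43
Reduction in quantity: Q* - Q_tax = 6
DWL = (1/2) * tax * (Q* - Q_tax)
DWL = (1/2) * 4 * 6 = 12

12


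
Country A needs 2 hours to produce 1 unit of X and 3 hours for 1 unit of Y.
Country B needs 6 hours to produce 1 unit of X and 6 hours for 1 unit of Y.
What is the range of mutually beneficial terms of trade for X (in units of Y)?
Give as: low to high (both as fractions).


Opportunity cost of X for Country A = hours_X / hours_Y = 2/3 = 2/3 units of Y
Opportunity cost of X for Country B = hours_X / hours_Y = 6/6 = 1 units of Y
Terms of trade must be between the two opportunity costs.
Range: 2/3 to 1

2/3 to 1


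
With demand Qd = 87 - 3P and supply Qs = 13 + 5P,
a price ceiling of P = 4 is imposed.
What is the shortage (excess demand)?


At P = 4:
Qd = 87 - 3*4 = 75
Qs = 13 + 5*4 = 33
Shortage = Qd - Qs = 75 - 33 = 42

42


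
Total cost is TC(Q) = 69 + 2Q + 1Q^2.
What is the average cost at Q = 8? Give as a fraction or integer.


TC(8) = 69 + 2*8 + 1*8^2
TC(8) = 69 + 16 + 64 = 149
AC = TC/Q = 149/8 = 149/8

149/8


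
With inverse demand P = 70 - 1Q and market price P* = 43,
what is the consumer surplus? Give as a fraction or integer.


Maximum willingness to pay (at Q=0): P_max = 70
Quantity demanded at P* = 43:
Q* = (70 - 43)/1 = 27
CS = (1/2) * Q* * (P_max - P*)
CS = (1/2) * 27 * (70 - 43)
CS = (1/2) * 27 * 27 = 729/2

729/2


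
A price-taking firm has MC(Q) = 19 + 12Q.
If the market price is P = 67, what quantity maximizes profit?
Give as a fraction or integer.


In perfect competition, profit is maximized where P = MC.
67 = 19 + 12Q
48 = 12Q
Q* = 48/12 = 4

4


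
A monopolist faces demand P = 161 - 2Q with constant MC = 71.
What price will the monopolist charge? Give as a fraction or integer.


MR = 161 - 4Q
Set MR = MC: 161 - 4Q = 71
Q* = 45/2
Substitute into demand:
P* = 161 - 2*45/2 = 116

116


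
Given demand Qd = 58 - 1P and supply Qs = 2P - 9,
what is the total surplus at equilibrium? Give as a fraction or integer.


Find equilibrium: 58 - 1P = 2P - 9
58 + 9 = 3P
P* = 67/3 = 67/3
Q* = 2*67/3 - 9 = 107/3
Inverse demand: P = 58 - Q/1, so P_max = 58
Inverse supply: P = 9/2 + Q/2, so P_min = 9/2
CS = (1/2) * 107/3 * (58 - 67/3) = 11449/18
PS = (1/2) * 107/3 * (67/3 - 9/2) = 11449/36
TS = CS + PS = 11449/18 + 11449/36 = 11449/12

11449/12


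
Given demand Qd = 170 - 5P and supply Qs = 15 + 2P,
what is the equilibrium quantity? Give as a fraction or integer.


First find equilibrium price:
170 - 5P = 15 + 2P
P* = 155/7 = 155/7
Then substitute into demand:
Q* = 170 - 5 * 155/7 = 415/7

415/7


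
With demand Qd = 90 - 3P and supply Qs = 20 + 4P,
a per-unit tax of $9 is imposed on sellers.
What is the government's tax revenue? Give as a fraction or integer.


With tax on sellers, new supply: Qs' = 20 + 4(P - 9)
= 4P - 16
New equilibrium quantity:
Q_new = 312/7
Tax revenue = tax * Q_new = 9 * 312/7 = 2808/7

2808/7


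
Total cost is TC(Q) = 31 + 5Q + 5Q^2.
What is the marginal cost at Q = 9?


MC = dTC/dQ = 5 + 2*5*Q
At Q = 9:
MC = 5 + 10*9
MC = 5 + 90 = 95

95


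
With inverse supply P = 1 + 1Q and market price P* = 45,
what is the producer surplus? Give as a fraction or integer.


Minimum supply price (at Q=0): P_min = 1
Quantity supplied at P* = 45:
Q* = (45 - 1)/1 = 44
PS = (1/2) * Q* * (P* - P_min)
PS = (1/2) * 44 * (45 - 1)
PS = (1/2) * 44 * 44 = 968

968


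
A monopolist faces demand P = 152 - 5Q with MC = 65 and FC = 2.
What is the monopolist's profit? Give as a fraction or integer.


MR = MC: 152 - 10Q = 65
Q* = 87/10
P* = 152 - 5*87/10 = 217/2
Profit = (P* - MC)*Q* - FC
= (217/2 - 65)*87/10 - 2
= 87/2*87/10 - 2
= 7569/20 - 2 = 7529/20

7529/20


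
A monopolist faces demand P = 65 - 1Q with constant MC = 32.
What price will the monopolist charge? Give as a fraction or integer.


MR = 65 - 2Q
Set MR = MC: 65 - 2Q = 32
Q* = 33/2
Substitute into demand:
P* = 65 - 1*33/2 = 97/2

97/2


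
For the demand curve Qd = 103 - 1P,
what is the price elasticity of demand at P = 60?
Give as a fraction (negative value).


dQ/dP = -1
At P = 60: Q = 103 - 1*60 = 43
E = (dQ/dP)(P/Q) = (-1)(60/43) = -60/43

-60/43


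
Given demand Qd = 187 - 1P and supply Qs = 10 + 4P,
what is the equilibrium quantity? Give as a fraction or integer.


First find equilibrium price:
187 - 1P = 10 + 4P
P* = 177/5 = 177/5
Then substitute into demand:
Q* = 187 - 1 * 177/5 = 758/5

758/5


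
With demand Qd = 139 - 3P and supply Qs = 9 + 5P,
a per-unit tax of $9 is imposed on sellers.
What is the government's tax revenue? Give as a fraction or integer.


With tax on sellers, new supply: Qs' = 9 + 5(P - 9)
= 5P - 36
New equilibrium quantity:
Q_new = 587/8
Tax revenue = tax * Q_new = 9 * 587/8 = 5283/8

5283/8


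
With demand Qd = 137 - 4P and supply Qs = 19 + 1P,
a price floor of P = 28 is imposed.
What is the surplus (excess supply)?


At P = 28:
Qd = 137 - 4*28 = 25
Qs = 19 + 1*28 = 47
Surplus = Qs - Qd = 47 - 25 = 22

22


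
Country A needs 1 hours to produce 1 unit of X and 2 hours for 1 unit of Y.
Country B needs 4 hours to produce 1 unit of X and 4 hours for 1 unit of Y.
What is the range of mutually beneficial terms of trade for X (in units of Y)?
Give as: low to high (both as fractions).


Opportunity cost of X for Country A = hours_X / hours_Y = 1/2 = 1/2 units of Y
Opportunity cost of X for Country B = hours_X / hours_Y = 4/4 = 1 units of Y
Terms of trade must be between the two opportunity costs.
Range: 1/2 to 1

1/2 to 1


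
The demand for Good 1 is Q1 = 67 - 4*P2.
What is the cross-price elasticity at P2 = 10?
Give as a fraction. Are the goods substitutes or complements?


dQ1/dP2 = -4
At P2 = 10: Q1 = 67 - 4*10 = 27
Exy = (dQ1/dP2)(P2/Q1) = -4 * 10 / 27 = -40/27
Since Exy < 0, the goods are complements.

-40/27 (complements)


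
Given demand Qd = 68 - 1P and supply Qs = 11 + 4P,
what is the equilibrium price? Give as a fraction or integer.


At equilibrium, Qd = Qs.
68 - 1P = 11 + 4P
68 - 11 = 1P + 4P
57 = 5P
P* = 57/5 = 57/5

57/5


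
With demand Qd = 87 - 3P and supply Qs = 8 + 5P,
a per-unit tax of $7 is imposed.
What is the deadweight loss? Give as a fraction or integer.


Pre-tax equilibrium quantity: Q* = 459/8
Post-tax equilibrium quantity: Q_tax = 177/4
Reduction in quantity: Q* - Q_tax = 105/8
DWL = (1/2) * tax * (Q* - Q_tax)
DWL = (1/2) * 7 * 105/8 = 735/16

735/16


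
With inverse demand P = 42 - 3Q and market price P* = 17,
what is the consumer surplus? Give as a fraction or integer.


Maximum willingness to pay (at Q=0): P_max = 42
Quantity demanded at P* = 17:
Q* = (42 - 17)/3 = 25/3
CS = (1/2) * Q* * (P_max - P*)
CS = (1/2) * 25/3 * (42 - 17)
CS = (1/2) * 25/3 * 25 = 625/6

625/6


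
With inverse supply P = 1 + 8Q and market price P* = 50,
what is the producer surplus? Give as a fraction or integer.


Minimum supply price (at Q=0): P_min = 1
Quantity supplied at P* = 50:
Q* = (50 - 1)/8 = 49/8
PS = (1/2) * Q* * (P* - P_min)
PS = (1/2) * 49/8 * (50 - 1)
PS = (1/2) * 49/8 * 49 = 2401/16

2401/16


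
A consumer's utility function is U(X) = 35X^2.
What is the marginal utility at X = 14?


MU = dU/dX = 35*2*X^(2-1)
MU = 70*X^1
At X = 14:
MU = 70 * 14^1
MU = 70 * 14 = 980

980


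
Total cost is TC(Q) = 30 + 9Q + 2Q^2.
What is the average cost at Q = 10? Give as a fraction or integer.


TC(10) = 30 + 9*10 + 2*10^2
TC(10) = 30 + 90 + 200 = 320
AC = TC/Q = 320/10 = 32

32


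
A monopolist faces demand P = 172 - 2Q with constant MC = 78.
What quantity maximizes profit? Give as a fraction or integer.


TR = P*Q = (172 - 2Q)Q = 172Q - 2Q^2
MR = dTR/dQ = 172 - 4Q
Set MR = MC:
172 - 4Q = 78
94 = 4Q
Q* = 94/4 = 47/2

47/2


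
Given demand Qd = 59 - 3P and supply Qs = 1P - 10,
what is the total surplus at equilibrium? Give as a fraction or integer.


Find equilibrium: 59 - 3P = 1P - 10
59 + 10 = 4P
P* = 69/4 = 69/4
Q* = 1*69/4 - 10 = 29/4
Inverse demand: P = 59/3 - Q/3, so P_max = 59/3
Inverse supply: P = 10 + Q/1, so P_min = 10
CS = (1/2) * 29/4 * (59/3 - 69/4) = 841/96
PS = (1/2) * 29/4 * (69/4 - 10) = 841/32
TS = CS + PS = 841/96 + 841/32 = 841/24

841/24


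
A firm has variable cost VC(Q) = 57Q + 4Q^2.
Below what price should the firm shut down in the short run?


AVC(Q) = VC(Q)/Q = 57 + 4Q
AVC is increasing in Q, so minimum AVC is at Q -> 0+.
Min AVC = 57
The firm should shut down if P < 57.

57


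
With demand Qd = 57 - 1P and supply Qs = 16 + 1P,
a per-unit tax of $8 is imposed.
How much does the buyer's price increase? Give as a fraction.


With a per-unit tax, the buyer's price increase depends on relative slopes.
Supply slope: d = 1, Demand slope: b = 1
Buyer's price increase = d * tax / (b + d)
= 1 * 8 / (1 + 1)
= 8 / 2 = 4

4


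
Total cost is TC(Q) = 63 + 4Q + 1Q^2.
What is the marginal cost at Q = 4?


MC = dTC/dQ = 4 + 2*1*Q
At Q = 4:
MC = 4 + 2*4
MC = 4 + 8 = 12

12


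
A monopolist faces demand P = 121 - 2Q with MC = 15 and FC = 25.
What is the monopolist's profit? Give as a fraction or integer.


MR = MC: 121 - 4Q = 15
Q* = 53/2
P* = 121 - 2*53/2 = 68
Profit = (P* - MC)*Q* - FC
= (68 - 15)*53/2 - 25
= 53*53/2 - 25
= 2809/2 - 25 = 2759/2

2759/2


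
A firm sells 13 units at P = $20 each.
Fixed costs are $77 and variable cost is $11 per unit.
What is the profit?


Total Revenue = P * Q = 20 * 13 = $260
Total Cost = FC + VC*Q = 77 + 11*13 = $220
Profit = TR - TC = 260 - 220 = $40

$40


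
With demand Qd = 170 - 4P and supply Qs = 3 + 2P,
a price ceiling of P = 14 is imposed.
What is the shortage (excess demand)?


At P = 14:
Qd = 170 - 4*14 = 114
Qs = 3 + 2*14 = 31
Shortage = Qd - Qs = 114 - 31 = 83

83


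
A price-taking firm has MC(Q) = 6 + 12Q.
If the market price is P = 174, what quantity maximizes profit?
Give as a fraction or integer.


In perfect competition, profit is maximized where P = MC.
174 = 6 + 12Q
168 = 12Q
Q* = 168/12 = 14

14


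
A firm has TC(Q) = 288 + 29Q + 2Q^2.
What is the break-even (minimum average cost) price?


AC(Q) = 288/Q + 29 + 2Q
To minimize: dAC/dQ = -288/Q^2 + 2 = 0
Q^2 = 288/2 = 144
Q* = 12
Min AC = 288/12 + 29 + 2*12
Min AC = 24 + 29 + 24 = 77

77


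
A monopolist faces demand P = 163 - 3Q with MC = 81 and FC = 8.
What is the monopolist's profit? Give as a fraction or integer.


MR = MC: 163 - 6Q = 81
Q* = 41/3
P* = 163 - 3*41/3 = 122
Profit = (P* - MC)*Q* - FC
= (122 - 81)*41/3 - 8
= 41*41/3 - 8
= 1681/3 - 8 = 1657/3

1657/3


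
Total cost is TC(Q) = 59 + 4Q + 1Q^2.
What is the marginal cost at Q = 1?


MC = dTC/dQ = 4 + 2*1*Q
At Q = 1:
MC = 4 + 2*1
MC = 4 + 2 = 6

6


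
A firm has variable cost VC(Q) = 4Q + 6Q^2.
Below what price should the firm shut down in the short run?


AVC(Q) = VC(Q)/Q = 4 + 6Q
AVC is increasing in Q, so minimum AVC is at Q -> 0+.
Min AVC = 4
The firm should shut down if P < 4.

4


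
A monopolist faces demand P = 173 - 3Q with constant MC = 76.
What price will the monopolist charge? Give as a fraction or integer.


MR = 173 - 6Q
Set MR = MC: 173 - 6Q = 76
Q* = 97/6
Substitute into demand:
P* = 173 - 3*97/6 = 249/2

249/2


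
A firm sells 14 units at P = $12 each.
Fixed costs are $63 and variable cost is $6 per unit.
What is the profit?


Total Revenue = P * Q = 12 * 14 = $168
Total Cost = FC + VC*Q = 63 + 6*14 = $147
Profit = TR - TC = 168 - 147 = $21

$21


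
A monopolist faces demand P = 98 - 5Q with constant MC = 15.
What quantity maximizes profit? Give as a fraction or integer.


TR = P*Q = (98 - 5Q)Q = 98Q - 5Q^2
MR = dTR/dQ = 98 - 10Q
Set MR = MC:
98 - 10Q = 15
83 = 10Q
Q* = 83/10 = 83/10

83/10


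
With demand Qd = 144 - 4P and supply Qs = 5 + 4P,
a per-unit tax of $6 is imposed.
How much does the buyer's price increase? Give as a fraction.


With a per-unit tax, the buyer's price increase depends on relative slopes.
Supply slope: d = 4, Demand slope: b = 4
Buyer's price increase = d * tax / (b + d)
= 4 * 6 / (4 + 4)
= 24 / 8 = 3

3


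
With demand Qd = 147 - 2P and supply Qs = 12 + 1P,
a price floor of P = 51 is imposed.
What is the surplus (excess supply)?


At P = 51:
Qd = 147 - 2*51 = 45
Qs = 12 + 1*51 = 63
Surplus = Qs - Qd = 63 - 45 = 18

18


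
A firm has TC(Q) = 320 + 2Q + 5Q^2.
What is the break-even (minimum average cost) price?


AC(Q) = 320/Q + 2 + 5Q
To minimize: dAC/dQ = -320/Q^2 + 5 = 0
Q^2 = 320/5 = 64
Q* = 8
Min AC = 320/8 + 2 + 5*8
Min AC = 40 + 2 + 40 = 82

82


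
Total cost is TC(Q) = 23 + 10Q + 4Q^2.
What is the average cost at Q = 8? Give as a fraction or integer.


TC(8) = 23 + 10*8 + 4*8^2
TC(8) = 23 + 80 + 256 = 359
AC = TC/Q = 359/8 = 359/8

359/8


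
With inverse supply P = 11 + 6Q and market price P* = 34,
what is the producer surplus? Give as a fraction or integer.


Minimum supply price (at Q=0): P_min = 11
Quantity supplied at P* = 34:
Q* = (34 - 11)/6 = 23/6
PS = (1/2) * Q* * (P* - P_min)
PS = (1/2) * 23/6 * (34 - 11)
PS = (1/2) * 23/6 * 23 = 529/12

529/12


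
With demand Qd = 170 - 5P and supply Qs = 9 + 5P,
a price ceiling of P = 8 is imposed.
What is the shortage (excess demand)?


At P = 8:
Qd = 170 - 5*8 = 130
Qs = 9 + 5*8 = 49
Shortage = Qd - Qs = 130 - 49 = 81

81


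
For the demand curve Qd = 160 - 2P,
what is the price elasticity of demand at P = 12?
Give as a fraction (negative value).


dQ/dP = -2
At P = 12: Q = 160 - 2*12 = 136
E = (dQ/dP)(P/Q) = (-2)(12/136) = -3/17

-3/17


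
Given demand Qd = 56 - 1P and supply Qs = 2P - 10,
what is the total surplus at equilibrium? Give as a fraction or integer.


Find equilibrium: 56 - 1P = 2P - 10
56 + 10 = 3P
P* = 66/3 = 22
Q* = 2*22 - 10 = 34
Inverse demand: P = 56 - Q/1, so P_max = 56
Inverse supply: P = 5 + Q/2, so P_min = 5
CS = (1/2) * 34 * (56 - 22) = 578
PS = (1/2) * 34 * (22 - 5) = 289
TS = CS + PS = 578 + 289 = 867

867


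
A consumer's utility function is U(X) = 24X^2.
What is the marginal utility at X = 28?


MU = dU/dX = 24*2*X^(2-1)
MU = 48*X^1
At X = 28:
MU = 48 * 28^1
MU = 48 * 28 = 1344

1344


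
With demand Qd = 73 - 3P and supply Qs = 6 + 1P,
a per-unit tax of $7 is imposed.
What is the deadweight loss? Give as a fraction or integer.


Pre-tax equilibrium quantity: Q* = 91/4
Post-tax equilibrium quantity: Q_tax = 35/2
Reduction in quantity: Q* - Q_tax = 21/4
DWL = (1/2) * tax * (Q* - Q_tax)
DWL = (1/2) * 7 * 21/4 = 147/8

147/8


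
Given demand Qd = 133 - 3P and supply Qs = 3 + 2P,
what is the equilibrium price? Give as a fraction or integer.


At equilibrium, Qd = Qs.
133 - 3P = 3 + 2P
133 - 3 = 3P + 2P
130 = 5P
P* = 130/5 = 26

26


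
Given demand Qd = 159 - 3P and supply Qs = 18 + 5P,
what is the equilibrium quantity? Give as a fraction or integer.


First find equilibrium price:
159 - 3P = 18 + 5P
P* = 141/8 = 141/8
Then substitute into demand:
Q* = 159 - 3 * 141/8 = 849/8

849/8


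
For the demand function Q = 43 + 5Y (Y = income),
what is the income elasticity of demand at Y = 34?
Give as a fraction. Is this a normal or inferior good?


dQ/dY = 5
At Y = 34: Q = 43 + 5*34 = 213
Ey = (dQ/dY)(Y/Q) = 5 * 34 / 213 = 170/213
Since Ey > 0, this is a normal good.

170/213 (normal good)


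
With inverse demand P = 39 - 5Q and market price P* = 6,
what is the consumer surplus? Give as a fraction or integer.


Maximum willingness to pay (at Q=0): P_max = 39
Quantity demanded at P* = 6:
Q* = (39 - 6)/5 = 33/5
CS = (1/2) * Q* * (P_max - P*)
CS = (1/2) * 33/5 * (39 - 6)
CS = (1/2) * 33/5 * 33 = 1089/10

1089/10


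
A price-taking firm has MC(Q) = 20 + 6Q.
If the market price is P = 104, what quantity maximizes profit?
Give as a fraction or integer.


In perfect competition, profit is maximized where P = MC.
104 = 20 + 6Q
84 = 6Q
Q* = 84/6 = 14

14


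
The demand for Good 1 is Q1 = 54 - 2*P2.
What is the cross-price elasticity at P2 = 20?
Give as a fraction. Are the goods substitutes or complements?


dQ1/dP2 = -2
At P2 = 20: Q1 = 54 - 2*20 = 14
Exy = (dQ1/dP2)(P2/Q1) = -2 * 20 / 14 = -20/7
Since Exy < 0, the goods are complements.

-20/7 (complements)


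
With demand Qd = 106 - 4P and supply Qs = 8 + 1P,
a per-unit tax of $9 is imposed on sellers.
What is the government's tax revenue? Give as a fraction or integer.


With tax on sellers, new supply: Qs' = 8 + 1(P - 9)
= 1P - 1
New equilibrium quantity:
Q_new = 102/5
Tax revenue = tax * Q_new = 9 * 102/5 = 918/5

918/5


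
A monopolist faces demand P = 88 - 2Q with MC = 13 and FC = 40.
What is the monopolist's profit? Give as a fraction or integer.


MR = MC: 88 - 4Q = 13
Q* = 75/4
P* = 88 - 2*75/4 = 101/2
Profit = (P* - MC)*Q* - FC
= (101/2 - 13)*75/4 - 40
= 75/2*75/4 - 40
= 5625/8 - 40 = 5305/8

5305/8


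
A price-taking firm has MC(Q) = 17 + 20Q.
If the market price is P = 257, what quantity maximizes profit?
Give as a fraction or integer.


In perfect competition, profit is maximized where P = MC.
257 = 17 + 20Q
240 = 20Q
Q* = 240/20 = 12

12


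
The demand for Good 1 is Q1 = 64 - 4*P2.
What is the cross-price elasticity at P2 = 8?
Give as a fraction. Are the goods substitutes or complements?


dQ1/dP2 = -4
At P2 = 8: Q1 = 64 - 4*8 = 32
Exy = (dQ1/dP2)(P2/Q1) = -4 * 8 / 32 = -1
Since Exy < 0, the goods are complements.

-1 (complements)


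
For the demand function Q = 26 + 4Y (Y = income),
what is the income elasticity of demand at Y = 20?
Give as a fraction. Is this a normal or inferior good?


dQ/dY = 4
At Y = 20: Q = 26 + 4*20 = 106
Ey = (dQ/dY)(Y/Q) = 4 * 20 / 106 = 40/53
Since Ey > 0, this is a normal good.

40/53 (normal good)


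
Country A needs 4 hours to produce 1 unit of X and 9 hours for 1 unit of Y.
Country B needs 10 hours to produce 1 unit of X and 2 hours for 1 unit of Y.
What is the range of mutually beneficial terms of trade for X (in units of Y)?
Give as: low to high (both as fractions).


Opportunity cost of X for Country A = hours_X / hours_Y = 4/9 = 4/9 units of Y
Opportunity cost of X for Country B = hours_X / hours_Y = 10/2 = 5 units of Y
Terms of trade must be between the two opportunity costs.
Range: 4/9 to 5

4/9 to 5


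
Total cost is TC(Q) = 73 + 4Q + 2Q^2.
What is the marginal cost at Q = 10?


MC = dTC/dQ = 4 + 2*2*Q
At Q = 10:
MC = 4 + 4*10
MC = 4 + 40 = 44

44


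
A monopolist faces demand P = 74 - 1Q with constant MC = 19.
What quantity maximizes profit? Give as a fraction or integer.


TR = P*Q = (74 - 1Q)Q = 74Q - 1Q^2
MR = dTR/dQ = 74 - 2Q
Set MR = MC:
74 - 2Q = 19
55 = 2Q
Q* = 55/2 = 55/2

55/2


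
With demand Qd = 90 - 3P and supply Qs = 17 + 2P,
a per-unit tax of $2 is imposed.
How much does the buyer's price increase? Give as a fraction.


With a per-unit tax, the buyer's price increase depends on relative slopes.
Supply slope: d = 2, Demand slope: b = 3
Buyer's price increase = d * tax / (b + d)
= 2 * 2 / (3 + 2)
= 4 / 5 = 4/5

4/5


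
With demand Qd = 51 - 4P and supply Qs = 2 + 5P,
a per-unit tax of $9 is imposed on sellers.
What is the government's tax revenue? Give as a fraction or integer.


With tax on sellers, new supply: Qs' = 2 + 5(P - 9)
= 5P - 43
New equilibrium quantity:
Q_new = 83/9
Tax revenue = tax * Q_new = 9 * 83/9 = 83

83


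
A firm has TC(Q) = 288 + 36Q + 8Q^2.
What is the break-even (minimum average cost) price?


AC(Q) = 288/Q + 36 + 8Q
To minimize: dAC/dQ = -288/Q^2 + 8 = 0
Q^2 = 288/8 = 36
Q* = 6
Min AC = 288/6 + 36 + 8*6
Min AC = 48 + 36 + 48 = 132

132


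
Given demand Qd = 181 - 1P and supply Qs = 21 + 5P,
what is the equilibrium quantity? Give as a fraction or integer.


First find equilibrium price:
181 - 1P = 21 + 5P
P* = 160/6 = 80/3
Then substitute into demand:
Q* = 181 - 1 * 80/3 = 463/3

463/3


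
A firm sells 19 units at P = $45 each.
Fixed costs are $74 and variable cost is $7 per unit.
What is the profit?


Total Revenue = P * Q = 45 * 19 = $855
Total Cost = FC + VC*Q = 74 + 7*19 = $207
Profit = TR - TC = 855 - 207 = $648

$648


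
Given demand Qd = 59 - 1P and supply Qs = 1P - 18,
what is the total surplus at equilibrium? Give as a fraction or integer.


Find equilibrium: 59 - 1P = 1P - 18
59 + 18 = 2P
P* = 77/2 = 77/2
Q* = 1*77/2 - 18 = 41/2
Inverse demand: P = 59 - Q/1, so P_max = 59
Inverse supply: P = 18 + Q/1, so P_min = 18
CS = (1/2) * 41/2 * (59 - 77/2) = 1681/8
PS = (1/2) * 41/2 * (77/2 - 18) = 1681/8
TS = CS + PS = 1681/8 + 1681/8 = 1681/4

1681/4


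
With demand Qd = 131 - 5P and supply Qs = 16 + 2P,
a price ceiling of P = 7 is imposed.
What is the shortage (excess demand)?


At P = 7:
Qd = 131 - 5*7 = 96
Qs = 16 + 2*7 = 30
Shortage = Qd - Qs = 96 - 30 = 66

66


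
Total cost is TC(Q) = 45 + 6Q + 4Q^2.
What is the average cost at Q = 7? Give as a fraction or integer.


TC(7) = 45 + 6*7 + 4*7^2
TC(7) = 45 + 42 + 196 = 283
AC = TC/Q = 283/7 = 283/7

283/7


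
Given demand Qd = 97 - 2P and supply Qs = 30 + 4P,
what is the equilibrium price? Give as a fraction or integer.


At equilibrium, Qd = Qs.
97 - 2P = 30 + 4P
97 - 30 = 2P + 4P
67 = 6P
P* = 67/6 = 67/6

67/6


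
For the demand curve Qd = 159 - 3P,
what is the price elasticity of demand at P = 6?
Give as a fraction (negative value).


dQ/dP = -3
At P = 6: Q = 159 - 3*6 = 141
E = (dQ/dP)(P/Q) = (-3)(6/141) = -6/47

-6/47


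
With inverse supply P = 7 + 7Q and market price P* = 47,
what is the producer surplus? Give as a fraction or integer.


Minimum supply price (at Q=0): P_min = 7
Quantity supplied at P* = 47:
Q* = (47 - 7)/7 = 40/7
PS = (1/2) * Q* * (P* - P_min)
PS = (1/2) * 40/7 * (47 - 7)
PS = (1/2) * 40/7 * 40 = 800/7

800/7


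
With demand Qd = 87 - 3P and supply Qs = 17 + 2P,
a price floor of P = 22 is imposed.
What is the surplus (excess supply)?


At P = 22:
Qd = 87 - 3*22 = 21
Qs = 17 + 2*22 = 61
Surplus = Qs - Qd = 61 - 21 = 40

40


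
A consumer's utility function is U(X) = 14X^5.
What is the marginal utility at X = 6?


MU = dU/dX = 14*5*X^(5-1)
MU = 70*X^4
At X = 6:
MU = 70 * 6^4
MU = 70 * 1296 = 90720

90720


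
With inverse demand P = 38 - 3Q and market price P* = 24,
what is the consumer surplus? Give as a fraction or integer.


Maximum willingness to pay (at Q=0): P_max = 38
Quantity demanded at P* = 24:
Q* = (38 - 24)/3 = 14/3
CS = (1/2) * Q* * (P_max - P*)
CS = (1/2) * 14/3 * (38 - 24)
CS = (1/2) * 14/3 * 14 = 98/3

98/3


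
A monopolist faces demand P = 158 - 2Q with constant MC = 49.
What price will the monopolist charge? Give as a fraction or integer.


MR = 158 - 4Q
Set MR = MC: 158 - 4Q = 49
Q* = 109/4
Substitute into demand:
P* = 158 - 2*109/4 = 207/2

207/2


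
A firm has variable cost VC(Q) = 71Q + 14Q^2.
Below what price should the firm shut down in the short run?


AVC(Q) = VC(Q)/Q = 71 + 14Q
AVC is increasing in Q, so minimum AVC is at Q -> 0+.
Min AVC = 71
The firm should shut down if P < 71.

71


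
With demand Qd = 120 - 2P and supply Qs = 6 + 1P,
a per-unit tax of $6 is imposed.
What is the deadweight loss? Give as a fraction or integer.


Pre-tax equilibrium quantity: Q* = 44
Post-tax equilibrium quantity: Q_tax = 40
Reduction in quantity: Q* - Q_tax = 4
DWL = (1/2) * tax * (Q* - Q_tax)
DWL = (1/2) * 6 * 4 = 12

12


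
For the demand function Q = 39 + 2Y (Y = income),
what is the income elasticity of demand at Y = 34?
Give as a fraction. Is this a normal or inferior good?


dQ/dY = 2
At Y = 34: Q = 39 + 2*34 = 107
Ey = (dQ/dY)(Y/Q) = 2 * 34 / 107 = 68/107
Since Ey > 0, this is a normal good.

68/107 (normal good)


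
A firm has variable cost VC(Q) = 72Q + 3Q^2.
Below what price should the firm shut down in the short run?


AVC(Q) = VC(Q)/Q = 72 + 3Q
AVC is increasing in Q, so minimum AVC is at Q -> 0+.
Min AVC = 72
The firm should shut down if P < 72.

72


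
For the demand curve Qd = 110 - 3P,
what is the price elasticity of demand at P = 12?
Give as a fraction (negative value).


dQ/dP = -3
At P = 12: Q = 110 - 3*12 = 74
E = (dQ/dP)(P/Q) = (-3)(12/74) = -18/37

-18/37


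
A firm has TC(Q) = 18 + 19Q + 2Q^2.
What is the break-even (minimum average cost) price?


AC(Q) = 18/Q + 19 + 2Q
To minimize: dAC/dQ = -18/Q^2 + 2 = 0
Q^2 = 18/2 = 9
Q* = 3
Min AC = 18/3 + 19 + 2*3
Min AC = 6 + 19 + 6 = 31

31


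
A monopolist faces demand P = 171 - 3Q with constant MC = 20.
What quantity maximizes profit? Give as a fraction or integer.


TR = P*Q = (171 - 3Q)Q = 171Q - 3Q^2
MR = dTR/dQ = 171 - 6Q
Set MR = MC:
171 - 6Q = 20
151 = 6Q
Q* = 151/6 = 151/6

151/6


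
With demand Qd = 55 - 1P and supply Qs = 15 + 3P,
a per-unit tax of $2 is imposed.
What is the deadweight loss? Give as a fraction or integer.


Pre-tax equilibrium quantity: Q* = 45
Post-tax equilibrium quantity: Q_tax = 87/2
Reduction in quantity: Q* - Q_tax = 3/2
DWL = (1/2) * tax * (Q* - Q_tax)
DWL = (1/2) * 2 * 3/2 = 3/2

3/2


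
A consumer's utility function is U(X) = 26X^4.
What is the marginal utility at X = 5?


MU = dU/dX = 26*4*X^(4-1)
MU = 104*X^3
At X = 5:
MU = 104 * 5^3
MU = 104 * 125 = 13000

13000


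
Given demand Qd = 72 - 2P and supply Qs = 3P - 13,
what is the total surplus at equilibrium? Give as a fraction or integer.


Find equilibrium: 72 - 2P = 3P - 13
72 + 13 = 5P
P* = 85/5 = 17
Q* = 3*17 - 13 = 38
Inverse demand: P = 36 - Q/2, so P_max = 36
Inverse supply: P = 13/3 + Q/3, so P_min = 13/3
CS = (1/2) * 38 * (36 - 17) = 361
PS = (1/2) * 38 * (17 - 13/3) = 722/3
TS = CS + PS = 361 + 722/3 = 1805/3

1805/3


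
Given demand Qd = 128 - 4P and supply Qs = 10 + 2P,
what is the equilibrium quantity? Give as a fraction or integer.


First find equilibrium price:
128 - 4P = 10 + 2P
P* = 118/6 = 59/3
Then substitute into demand:
Q* = 128 - 4 * 59/3 = 148/3

148/3


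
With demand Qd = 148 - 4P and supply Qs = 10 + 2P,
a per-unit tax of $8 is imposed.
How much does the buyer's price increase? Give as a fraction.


With a per-unit tax, the buyer's price increase depends on relative slopes.
Supply slope: d = 2, Demand slope: b = 4
Buyer's price increase = d * tax / (b + d)
= 2 * 8 / (4 + 2)
= 16 / 6 = 8/3

8/3


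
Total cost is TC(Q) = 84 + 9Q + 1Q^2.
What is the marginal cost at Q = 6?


MC = dTC/dQ = 9 + 2*1*Q
At Q = 6:
MC = 9 + 2*6
MC = 9 + 12 = 21

21


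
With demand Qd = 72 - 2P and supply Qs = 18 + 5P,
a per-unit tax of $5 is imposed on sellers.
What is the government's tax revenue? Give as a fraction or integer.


With tax on sellers, new supply: Qs' = 18 + 5(P - 5)
= 5P - 7
New equilibrium quantity:
Q_new = 346/7
Tax revenue = tax * Q_new = 5 * 346/7 = 1730/7

1730/7


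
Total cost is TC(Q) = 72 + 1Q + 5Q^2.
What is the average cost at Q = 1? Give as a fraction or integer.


TC(1) = 72 + 1*1 + 5*1^2
TC(1) = 72 + 1 + 5 = 78
AC = TC/Q = 78/1 = 78

78


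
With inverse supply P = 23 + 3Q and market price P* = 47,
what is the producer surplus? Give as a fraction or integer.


Minimum supply price (at Q=0): P_min = 23
Quantity supplied at P* = 47:
Q* = (47 - 23)/3 = 8
PS = (1/2) * Q* * (P* - P_min)
PS = (1/2) * 8 * (47 - 23)
PS = (1/2) * 8 * 24 = 96

96


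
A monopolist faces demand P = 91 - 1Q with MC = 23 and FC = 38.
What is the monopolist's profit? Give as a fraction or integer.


MR = MC: 91 - 2Q = 23
Q* = 34
P* = 91 - 1*34 = 57
Profit = (P* - MC)*Q* - FC
= (57 - 23)*34 - 38
= 34*34 - 38
= 1156 - 38 = 1118

1118


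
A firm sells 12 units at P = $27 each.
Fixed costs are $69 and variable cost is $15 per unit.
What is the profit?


Total Revenue = P * Q = 27 * 12 = $324
Total Cost = FC + VC*Q = 69 + 15*12 = $249
Profit = TR - TC = 324 - 249 = $75

$75


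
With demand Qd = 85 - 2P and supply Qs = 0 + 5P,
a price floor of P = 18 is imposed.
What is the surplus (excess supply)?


At P = 18:
Qd = 85 - 2*18 = 49
Qs = 0 + 5*18 = 90
Surplus = Qs - Qd = 90 - 49 = 41

41


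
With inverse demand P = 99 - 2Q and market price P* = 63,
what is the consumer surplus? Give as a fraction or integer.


Maximum willingness to pay (at Q=0): P_max = 99
Quantity demanded at P* = 63:
Q* = (99 - 63)/2 = 18
CS = (1/2) * Q* * (P_max - P*)
CS = (1/2) * 18 * (99 - 63)
CS = (1/2) * 18 * 36 = 324

324


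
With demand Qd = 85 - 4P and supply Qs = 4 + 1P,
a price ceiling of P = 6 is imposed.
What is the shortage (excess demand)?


At P = 6:
Qd = 85 - 4*6 = 61
Qs = 4 + 1*6 = 10
Shortage = Qd - Qs = 61 - 10 = 51

51


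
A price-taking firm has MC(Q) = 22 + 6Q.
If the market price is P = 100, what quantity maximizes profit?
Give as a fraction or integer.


In perfect competition, profit is maximized where P = MC.
100 = 22 + 6Q
78 = 6Q
Q* = 78/6 = 13

13


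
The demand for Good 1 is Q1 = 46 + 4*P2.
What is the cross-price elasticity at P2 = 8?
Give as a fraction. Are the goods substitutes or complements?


dQ1/dP2 = 4
At P2 = 8: Q1 = 46 + 4*8 = 78
Exy = (dQ1/dP2)(P2/Q1) = 4 * 8 / 78 = 16/39
Since Exy > 0, the goods are substitutes.

16/39 (substitutes)


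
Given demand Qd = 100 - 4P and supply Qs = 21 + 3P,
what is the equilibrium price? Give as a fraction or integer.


At equilibrium, Qd = Qs.
100 - 4P = 21 + 3P
100 - 21 = 4P + 3P
79 = 7P
P* = 79/7 = 79/7

79/7


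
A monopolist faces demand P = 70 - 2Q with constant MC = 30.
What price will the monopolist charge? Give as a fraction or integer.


MR = 70 - 4Q
Set MR = MC: 70 - 4Q = 30
Q* = 10
Substitute into demand:
P* = 70 - 2*10 = 50

50


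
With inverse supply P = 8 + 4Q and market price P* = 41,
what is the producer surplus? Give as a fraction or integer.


Minimum supply price (at Q=0): P_min = 8
Quantity supplied at P* = 41:
Q* = (41 - 8)/4 = 33/4
PS = (1/2) * Q* * (P* - P_min)
PS = (1/2) * 33/4 * (41 - 8)
PS = (1/2) * 33/4 * 33 = 1089/8

1089/8


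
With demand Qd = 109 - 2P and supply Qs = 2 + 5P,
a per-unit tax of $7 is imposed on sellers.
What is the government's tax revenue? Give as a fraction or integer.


With tax on sellers, new supply: Qs' = 2 + 5(P - 7)
= 5P - 33
New equilibrium quantity:
Q_new = 479/7
Tax revenue = tax * Q_new = 7 * 479/7 = 479

479


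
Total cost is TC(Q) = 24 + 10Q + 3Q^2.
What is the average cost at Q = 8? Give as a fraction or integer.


TC(8) = 24 + 10*8 + 3*8^2
TC(8) = 24 + 80 + 192 = 296
AC = TC/Q = 296/8 = 37

37


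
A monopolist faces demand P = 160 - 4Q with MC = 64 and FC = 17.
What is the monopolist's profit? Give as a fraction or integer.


MR = MC: 160 - 8Q = 64
Q* = 12
P* = 160 - 4*12 = 112
Profit = (P* - MC)*Q* - FC
= (112 - 64)*12 - 17
= 48*12 - 17
= 576 - 17 = 559

559


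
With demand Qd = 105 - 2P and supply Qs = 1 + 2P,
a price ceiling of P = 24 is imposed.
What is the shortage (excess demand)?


At P = 24:
Qd = 105 - 2*24 = 57
Qs = 1 + 2*24 = 49
Shortage = Qd - Qs = 57 - 49 = 8

8


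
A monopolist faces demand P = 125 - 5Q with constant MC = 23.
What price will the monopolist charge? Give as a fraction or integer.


MR = 125 - 10Q
Set MR = MC: 125 - 10Q = 23
Q* = 51/5
Substitute into demand:
P* = 125 - 5*51/5 = 74

74


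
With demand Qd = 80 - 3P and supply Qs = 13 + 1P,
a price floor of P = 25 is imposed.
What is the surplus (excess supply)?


At P = 25:
Qd = 80 - 3*25 = 5
Qs = 13 + 1*25 = 38
Surplus = Qs - Qd = 38 - 5 = 33

33


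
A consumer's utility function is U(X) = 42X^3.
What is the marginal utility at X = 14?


MU = dU/dX = 42*3*X^(3-1)
MU = 126*X^2
At X = 14:
MU = 126 * 14^2
MU = 126 * 196 = 24696

24696


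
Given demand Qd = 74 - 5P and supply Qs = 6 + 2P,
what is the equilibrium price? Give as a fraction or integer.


At equilibrium, Qd = Qs.
74 - 5P = 6 + 2P
74 - 6 = 5P + 2P
68 = 7P
P* = 68/7 = 68/7

68/7


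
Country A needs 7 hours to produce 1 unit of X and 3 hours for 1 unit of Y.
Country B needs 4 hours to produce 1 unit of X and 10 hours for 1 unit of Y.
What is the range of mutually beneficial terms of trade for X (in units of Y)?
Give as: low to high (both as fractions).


Opportunity cost of X for Country A = hours_X / hours_Y = 7/3 = 7/3 units of Y
Opportunity cost of X for Country B = hours_X / hours_Y = 4/10 = 2/5 units of Y
Terms of trade must be between the two opportunity costs.
Range: 2/5 to 7/3

2/5 to 7/3


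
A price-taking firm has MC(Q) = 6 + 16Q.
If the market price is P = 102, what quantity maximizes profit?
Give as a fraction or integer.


In perfect competition, profit is maximized where P = MC.
102 = 6 + 16Q
96 = 16Q
Q* = 96/16 = 6

6


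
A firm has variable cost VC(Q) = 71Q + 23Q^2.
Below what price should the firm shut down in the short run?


AVC(Q) = VC(Q)/Q = 71 + 23Q
AVC is increasing in Q, so minimum AVC is at Q -> 0+.
Min AVC = 71
The firm should shut down if P < 71.

71


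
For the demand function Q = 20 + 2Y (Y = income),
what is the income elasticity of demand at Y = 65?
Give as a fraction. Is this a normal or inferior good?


dQ/dY = 2
At Y = 65: Q = 20 + 2*65 = 150
Ey = (dQ/dY)(Y/Q) = 2 * 65 / 150 = 13/15
Since Ey > 0, this is a normal good.

13/15 (normal good)


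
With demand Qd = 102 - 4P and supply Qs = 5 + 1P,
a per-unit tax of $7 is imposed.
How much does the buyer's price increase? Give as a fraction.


With a per-unit tax, the buyer's price increase depends on relative slopes.
Supply slope: d = 1, Demand slope: b = 4
Buyer's price increase = d * tax / (b + d)
= 1 * 7 / (4 + 1)
= 7 / 5 = 7/5

7/5


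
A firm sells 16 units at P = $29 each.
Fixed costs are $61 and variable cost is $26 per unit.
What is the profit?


Total Revenue = P * Q = 29 * 16 = $464
Total Cost = FC + VC*Q = 61 + 26*16 = $477
Profit = TR - TC = 464 - 477 = $-13

$-13


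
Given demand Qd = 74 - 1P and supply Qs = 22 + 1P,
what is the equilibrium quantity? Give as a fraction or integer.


First find equilibrium price:
74 - 1P = 22 + 1P
P* = 52/2 = 26
Then substitute into demand:
Q* = 74 - 1 * 26 = 48

48


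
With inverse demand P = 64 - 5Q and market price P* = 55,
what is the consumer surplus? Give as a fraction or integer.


Maximum willingness to pay (at Q=0): P_max = 64
Quantity demanded at P* = 55:
Q* = (64 - 55)/5 = 9/5
CS = (1/2) * Q* * (P_max - P*)
CS = (1/2) * 9/5 * (64 - 55)
CS = (1/2) * 9/5 * 9 = 81/10

81/10


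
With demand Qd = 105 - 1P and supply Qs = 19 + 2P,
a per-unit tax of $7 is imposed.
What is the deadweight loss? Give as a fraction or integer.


Pre-tax equilibrium quantity: Q* = 229/3
Post-tax equilibrium quantity: Q_tax = 215/3
Reduction in quantity: Q* - Q_tax = 14/3
DWL = (1/2) * tax * (Q* - Q_tax)
DWL = (1/2) * 7 * 14/3 = 49/3

49/3


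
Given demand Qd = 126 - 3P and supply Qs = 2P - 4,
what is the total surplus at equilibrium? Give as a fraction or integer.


Find equilibrium: 126 - 3P = 2P - 4
126 + 4 = 5P
P* = 130/5 = 26
Q* = 2*26 - 4 = 48
Inverse demand: P = 42 - Q/3, so P_max = 42
Inverse supply: P = 2 + Q/2, so P_min = 2
CS = (1/2) * 48 * (42 - 26) = 384
PS = (1/2) * 48 * (26 - 2) = 576
TS = CS + PS = 384 + 576 = 960

960


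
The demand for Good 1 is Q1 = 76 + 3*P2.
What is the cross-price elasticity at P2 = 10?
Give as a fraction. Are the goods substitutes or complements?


dQ1/dP2 = 3
At P2 = 10: Q1 = 76 + 3*10 = 106
Exy = (dQ1/dP2)(P2/Q1) = 3 * 10 / 106 = 15/53
Since Exy > 0, the goods are substitutes.

15/53 (substitutes)


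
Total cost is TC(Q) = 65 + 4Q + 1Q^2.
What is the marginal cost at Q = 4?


MC = dTC/dQ = 4 + 2*1*Q
At Q = 4:
MC = 4 + 2*4
MC = 4 + 8 = 12

12


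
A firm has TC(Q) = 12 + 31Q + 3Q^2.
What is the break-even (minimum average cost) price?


AC(Q) = 12/Q + 31 + 3Q
To minimize: dAC/dQ = -12/Q^2 + 3 = 0
Q^2 = 12/3 = 4
Q* = 2
Min AC = 12/2 + 31 + 3*2
Min AC = 6 + 31 + 6 = 43

43


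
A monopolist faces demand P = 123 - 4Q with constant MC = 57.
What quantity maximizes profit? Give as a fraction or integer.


TR = P*Q = (123 - 4Q)Q = 123Q - 4Q^2
MR = dTR/dQ = 123 - 8Q
Set MR = MC:
123 - 8Q = 57
66 = 8Q
Q* = 66/8 = 33/4

33/4


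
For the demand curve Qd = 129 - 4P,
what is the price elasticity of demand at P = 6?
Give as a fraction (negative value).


dQ/dP = -4
At P = 6: Q = 129 - 4*6 = 105
E = (dQ/dP)(P/Q) = (-4)(6/105) = -8/35

-8/35


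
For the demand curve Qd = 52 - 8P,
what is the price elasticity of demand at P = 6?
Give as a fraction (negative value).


dQ/dP = -8
At P = 6: Q = 52 - 8*6 = 4
E = (dQ/dP)(P/Q) = (-8)(6/4) = -12

-12


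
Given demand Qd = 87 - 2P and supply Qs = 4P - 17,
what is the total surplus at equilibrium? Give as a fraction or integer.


Find equilibrium: 87 - 2P = 4P - 17
87 + 17 = 6P
P* = 104/6 = 52/3
Q* = 4*52/3 - 17 = 157/3
Inverse demand: P = 87/2 - Q/2, so P_max = 87/2
Inverse supply: P = 17/4 + Q/4, so P_min = 17/4
CS = (1/2) * 157/3 * (87/2 - 52/3) = 24649/36
PS = (1/2) * 157/3 * (52/3 - 17/4) = 24649/72
TS = CS + PS = 24649/36 + 24649/72 = 24649/24

24649/24


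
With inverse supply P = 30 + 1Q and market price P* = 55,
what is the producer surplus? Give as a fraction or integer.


Minimum supply price (at Q=0): P_min = 30
Quantity supplied at P* = 55:
Q* = (55 - 30)/1 = 25
PS = (1/2) * Q* * (P* - P_min)
PS = (1/2) * 25 * (55 - 30)
PS = (1/2) * 25 * 25 = 625/2

625/2


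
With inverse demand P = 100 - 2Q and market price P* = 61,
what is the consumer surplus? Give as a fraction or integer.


Maximum willingness to pay (at Q=0): P_max = 100
Quantity demanded at P* = 61:
Q* = (100 - 61)/2 = 39/2
CS = (1/2) * Q* * (P_max - P*)
CS = (1/2) * 39/2 * (100 - 61)
CS = (1/2) * 39/2 * 39 = 1521/4

1521/4


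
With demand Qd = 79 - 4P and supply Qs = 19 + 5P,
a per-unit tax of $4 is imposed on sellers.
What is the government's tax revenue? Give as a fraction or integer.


With tax on sellers, new supply: Qs' = 19 + 5(P - 4)
= 5P - 1
New equilibrium quantity:
Q_new = 391/9
Tax revenue = tax * Q_new = 4 * 391/9 = 1564/9

1564/9


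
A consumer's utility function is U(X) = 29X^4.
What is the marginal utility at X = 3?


MU = dU/dX = 29*4*X^(4-1)
MU = 116*X^3
At X = 3:
MU = 116 * 3^3
MU = 116 * 27 = 3132

3132


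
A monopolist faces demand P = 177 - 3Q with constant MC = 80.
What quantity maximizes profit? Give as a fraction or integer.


TR = P*Q = (177 - 3Q)Q = 177Q - 3Q^2
MR = dTR/dQ = 177 - 6Q
Set MR = MC:
177 - 6Q = 80
97 = 6Q
Q* = 97/6 = 97/6

97/6


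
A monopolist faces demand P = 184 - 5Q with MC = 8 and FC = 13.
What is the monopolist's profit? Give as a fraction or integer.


MR = MC: 184 - 10Q = 8
Q* = 88/5
P* = 184 - 5*88/5 = 96
Profit = (P* - MC)*Q* - FC
= (96 - 8)*88/5 - 13
= 88*88/5 - 13
= 7744/5 - 13 = 7679/5

7679/5


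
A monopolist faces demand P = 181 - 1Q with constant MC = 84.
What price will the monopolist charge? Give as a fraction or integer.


MR = 181 - 2Q
Set MR = MC: 181 - 2Q = 84
Q* = 97/2
Substitute into demand:
P* = 181 - 1*97/2 = 265/2

265/2


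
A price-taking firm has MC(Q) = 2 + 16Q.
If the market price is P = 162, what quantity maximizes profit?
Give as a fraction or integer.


In perfect competition, profit is maximized where P = MC.
162 = 2 + 16Q
160 = 16Q
Q* = 160/16 = 10

10


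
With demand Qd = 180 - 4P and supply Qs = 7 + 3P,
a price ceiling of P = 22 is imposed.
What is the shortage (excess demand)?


At P = 22:
Qd = 180 - 4*22 = 92
Qs = 7 + 3*22 = 73
Shortage = Qd - Qs = 92 - 73 = 19

19


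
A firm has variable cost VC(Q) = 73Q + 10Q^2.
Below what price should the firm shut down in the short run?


AVC(Q) = VC(Q)/Q = 73 + 10Q
AVC is increasing in Q, so minimum AVC is at Q -> 0+.
Min AVC = 73
The firm should shut down if P < 73.

73
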